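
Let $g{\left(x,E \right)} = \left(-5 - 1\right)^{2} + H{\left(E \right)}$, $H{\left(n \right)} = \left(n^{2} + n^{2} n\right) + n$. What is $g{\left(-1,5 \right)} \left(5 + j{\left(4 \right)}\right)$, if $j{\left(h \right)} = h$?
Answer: $1719$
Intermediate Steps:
$H{\left(n \right)} = n + n^{2} + n^{3}$ ($H{\left(n \right)} = \left(n^{2} + n^{3}\right) + n = n + n^{2} + n^{3}$)
$g{\left(x,E \right)} = 36 + E \left(1 + E + E^{2}\right)$ ($g{\left(x,E \right)} = \left(-5 - 1\right)^{2} + E \left(1 + E + E^{2}\right) = \left(-6\right)^{2} + E \left(1 + E + E^{2}\right) = 36 + E \left(1 + E + E^{2}\right)$)
$g{\left(-1,5 \right)} \left(5 + j{\left(4 \right)}\right) = \left(36 + 5 \left(1 + 5 + 5^{2}\right)\right) \left(5 + 4\right) = \left(36 + 5 \left(1 + 5 + 25\right)\right) 9 = \left(36 + 5 \cdot 31\right) 9 = \left(36 + 155\right) 9 = 191 \cdot 9 = 1719$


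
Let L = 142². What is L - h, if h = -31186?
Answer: 51350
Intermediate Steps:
L = 20164
L - h = 20164 - 1*(-31186) = 20164 + 31186 = 51350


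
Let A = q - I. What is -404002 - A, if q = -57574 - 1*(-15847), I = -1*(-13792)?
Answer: -348483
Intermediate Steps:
I = 13792
q = -41727 (q = -57574 + 15847 = -41727)
A = -55519 (A = -41727 - 1*13792 = -41727 - 13792 = -55519)
-404002 - A = -404002 - 1*(-55519) = -404002 + 55519 = -348483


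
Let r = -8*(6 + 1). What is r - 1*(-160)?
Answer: 104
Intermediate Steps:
r = -56 (r = -8*7 = -56)
r - 1*(-160) = -56 - 1*(-160) = -56 + 160 = 104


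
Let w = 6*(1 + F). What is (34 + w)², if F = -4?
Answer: 256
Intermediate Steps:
w = -18 (w = 6*(1 - 4) = 6*(-3) = -18)
(34 + w)² = (34 - 18)² = 16² = 256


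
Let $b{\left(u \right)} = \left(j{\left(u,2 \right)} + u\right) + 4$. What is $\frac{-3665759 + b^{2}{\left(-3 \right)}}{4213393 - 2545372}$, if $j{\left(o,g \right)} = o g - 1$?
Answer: $- \frac{3665723}{1668021} \approx -2.1976$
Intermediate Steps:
$j{\left(o,g \right)} = -1 + g o$ ($j{\left(o,g \right)} = g o - 1 = -1 + g o$)
$b{\left(u \right)} = 3 + 3 u$ ($b{\left(u \right)} = \left(\left(-1 + 2 u\right) + u\right) + 4 = \left(-1 + 3 u\right) + 4 = 3 + 3 u$)
$\frac{-3665759 + b^{2}{\left(-3 \right)}}{4213393 - 2545372} = \frac{-3665759 + \left(3 + 3 \left(-3\right)\right)^{2}}{4213393 - 2545372} = \frac{-3665759 + \left(3 - 9\right)^{2}}{1668021} = \left(-3665759 + \left(-6\right)^{2}\right) \frac{1}{1668021} = \left(-3665759 + 36\right) \frac{1}{1668021} = \left(-3665723\right) \frac{1}{1668021} = - \frac{3665723}{1668021}$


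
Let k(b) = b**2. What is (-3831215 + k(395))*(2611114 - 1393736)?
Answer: -4474095451820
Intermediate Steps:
(-3831215 + k(395))*(2611114 - 1393736) = (-3831215 + 395**2)*(2611114 - 1393736) = (-3831215 + 156025)*1217378 = -3675190*1217378 = -4474095451820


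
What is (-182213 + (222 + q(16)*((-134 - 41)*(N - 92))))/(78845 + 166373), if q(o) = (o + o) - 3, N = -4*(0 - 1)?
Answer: 264609/245218 ≈ 1.0791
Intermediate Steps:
N = 4 (N = -4*(-1) = 4)
q(o) = -3 + 2*o (q(o) = 2*o - 3 = -3 + 2*o)
(-182213 + (222 + q(16)*((-134 - 41)*(N - 92))))/(78845 + 166373) = (-182213 + (222 + (-3 + 2*16)*((-134 - 41)*(4 - 92))))/(78845 + 166373) = (-182213 + (222 + (-3 + 32)*(-175*(-88))))/245218 = (-182213 + (222 + 29*15400))*(1/245218) = (-182213 + (222 + 446600))*(1/245218) = (-182213 + 446822)*(1/245218) = 264609*(1/245218) = 264609/245218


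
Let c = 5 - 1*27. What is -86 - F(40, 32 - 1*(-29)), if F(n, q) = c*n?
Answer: 794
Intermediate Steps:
c = -22 (c = 5 - 27 = -22)
F(n, q) = -22*n
-86 - F(40, 32 - 1*(-29)) = -86 - (-22)*40 = -86 - 1*(-880) = -86 + 880 = 794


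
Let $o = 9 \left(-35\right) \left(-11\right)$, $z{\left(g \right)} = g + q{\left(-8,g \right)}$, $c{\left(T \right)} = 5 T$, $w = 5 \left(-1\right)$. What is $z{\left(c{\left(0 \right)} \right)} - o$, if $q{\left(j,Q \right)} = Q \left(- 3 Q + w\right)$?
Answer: $-3465$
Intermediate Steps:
$w = -5$
$q{\left(j,Q \right)} = Q \left(-5 - 3 Q\right)$ ($q{\left(j,Q \right)} = Q \left(- 3 Q - 5\right) = Q \left(-5 - 3 Q\right)$)
$z{\left(g \right)} = g - g \left(5 + 3 g\right)$
$o = 3465$ ($o = \left(-315\right) \left(-11\right) = 3465$)
$z{\left(c{\left(0 \right)} \right)} - o = 5 \cdot 0 \left(-4 - 3 \cdot 5 \cdot 0\right) - 3465 = 0 \left(-4 - 0\right) - 3465 = 0 \left(-4 + 0\right) - 3465 = 0 \left(-4\right) - 3465 = 0 - 3465 = -3465$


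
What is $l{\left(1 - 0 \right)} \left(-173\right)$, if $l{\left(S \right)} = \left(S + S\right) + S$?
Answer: $-519$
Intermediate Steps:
$l{\left(S \right)} = 3 S$ ($l{\left(S \right)} = 2 S + S = 3 S$)
$l{\left(1 - 0 \right)} \left(-173\right) = 3 \left(1 - 0\right) \left(-173\right) = 3 \left(1 + 0\right) \left(-173\right) = 3 \cdot 1 \left(-173\right) = 3 \left(-173\right) = -519$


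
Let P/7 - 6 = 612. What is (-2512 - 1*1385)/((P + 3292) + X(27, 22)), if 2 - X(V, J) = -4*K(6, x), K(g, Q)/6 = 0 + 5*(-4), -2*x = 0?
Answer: -1299/2380 ≈ -0.54580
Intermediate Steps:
x = 0 (x = -1/2*0 = 0)
P = 4326 (P = 42 + 7*612 = 42 + 4284 = 4326)
K(g, Q) = -120 (K(g, Q) = 6*(0 + 5*(-4)) = 6*(0 - 20) = 6*(-20) = -120)
X(V, J) = -478 (X(V, J) = 2 - (-4)*(-120) = 2 - 1*480 = 2 - 480 = -478)
(-2512 - 1*1385)/((P + 3292) + X(27, 22)) = (-2512 - 1*1385)/((4326 + 3292) - 478) = (-2512 - 1385)/(7618 - 478) = -3897/7140 = -3897*1/7140 = -1299/2380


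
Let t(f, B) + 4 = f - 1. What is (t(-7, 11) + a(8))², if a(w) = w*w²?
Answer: 250000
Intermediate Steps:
t(f, B) = -5 + f (t(f, B) = -4 + (f - 1) = -4 + (-1 + f) = -5 + f)
a(w) = w³
(t(-7, 11) + a(8))² = ((-5 - 7) + 8³)² = (-12 + 512)² = 500² = 250000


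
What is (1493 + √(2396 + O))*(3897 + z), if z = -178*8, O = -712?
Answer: 3692189 + 4946*√421 ≈ 3.7937e+6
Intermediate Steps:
z = -1424
(1493 + √(2396 + O))*(3897 + z) = (1493 + √(2396 - 712))*(3897 - 1424) = (1493 + √1684)*2473 = (1493 + 2*√421)*2473 = 3692189 + 4946*√421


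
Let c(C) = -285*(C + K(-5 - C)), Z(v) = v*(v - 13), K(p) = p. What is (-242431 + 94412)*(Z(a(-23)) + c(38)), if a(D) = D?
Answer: -333486807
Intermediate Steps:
Z(v) = v*(-13 + v)
c(C) = 1425 (c(C) = -285*(C + (-5 - C)) = -285*(-5) = 1425)
(-242431 + 94412)*(Z(a(-23)) + c(38)) = (-242431 + 94412)*(-23*(-13 - 23) + 1425) = -148019*(-23*(-36) + 1425) = -148019*(828 + 1425) = -148019*2253 = -333486807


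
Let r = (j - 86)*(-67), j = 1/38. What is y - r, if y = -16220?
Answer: -835249/38 ≈ -21980.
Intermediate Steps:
j = 1/38 ≈ 0.026316
r = 218889/38 (r = (1/38 - 86)*(-67) = -3267/38*(-67) = 218889/38 ≈ 5760.2)
y - r = -16220 - 1*218889/38 = -16220 - 218889/38 = -835249/38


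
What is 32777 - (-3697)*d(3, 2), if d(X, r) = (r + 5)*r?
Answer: 84535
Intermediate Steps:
d(X, r) = r*(5 + r) (d(X, r) = (5 + r)*r = r*(5 + r))
32777 - (-3697)*d(3, 2) = 32777 - (-3697)*2*(5 + 2) = 32777 - (-3697)*2*7 = 32777 - (-3697)*14 = 32777 - 1*(-51758) = 32777 + 51758 = 84535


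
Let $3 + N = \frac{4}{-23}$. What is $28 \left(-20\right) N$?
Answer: $\frac{40880}{23} \approx 1777.4$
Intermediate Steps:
$N = - \frac{73}{23}$ ($N = -3 + \frac{4}{-23} = -3 + 4 \left(- \frac{1}{23}\right) = -3 - \frac{4}{23} = - \frac{73}{23} \approx -3.1739$)
$28 \left(-20\right) N = 28 \left(-20\right) \left(- \frac{73}{23}\right) = \left(-560\right) \left(- \frac{73}{23}\right) = \frac{40880}{23}$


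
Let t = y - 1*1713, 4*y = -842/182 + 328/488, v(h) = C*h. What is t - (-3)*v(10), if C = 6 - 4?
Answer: -18362581/11102 ≈ -1654.0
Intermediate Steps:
C = 2
v(h) = 2*h
y = -10975/11102 (y = (-842/182 + 328/488)/4 = (-842*1/182 + 328*(1/488))/4 = (-421/91 + 41/61)/4 = (¼)*(-21950/5551) = -10975/11102 ≈ -0.98856)
t = -19028701/11102 (t = -10975/11102 - 1*1713 = -10975/11102 - 1713 = -19028701/11102 ≈ -1714.0)
t - (-3)*v(10) = -19028701/11102 - (-3)*2*10 = -19028701/11102 - (-3)*20 = -19028701/11102 - 1*(-60) = -19028701/11102 + 60 = -18362581/11102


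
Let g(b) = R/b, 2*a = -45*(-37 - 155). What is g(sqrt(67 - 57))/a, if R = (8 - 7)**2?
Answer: sqrt(10)/43200 ≈ 7.3201e-5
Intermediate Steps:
R = 1 (R = 1**2 = 1)
a = 4320 (a = (-45*(-37 - 155))/2 = (-45*(-192))/2 = (1/2)*8640 = 4320)
g(b) = 1/b
g(sqrt(67 - 57))/a = 1/(sqrt(67 - 57)*4320) = (1/4320)/sqrt(10) = (sqrt(10)/10)*(1/4320) = sqrt(10)/43200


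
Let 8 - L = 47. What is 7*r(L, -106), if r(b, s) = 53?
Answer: 371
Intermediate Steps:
L = -39 (L = 8 - 1*47 = 8 - 47 = -39)
7*r(L, -106) = 7*53 = 371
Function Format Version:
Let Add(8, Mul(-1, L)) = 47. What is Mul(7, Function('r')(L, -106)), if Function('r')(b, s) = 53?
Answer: 371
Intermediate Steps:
L = -39 (L = Add(8, Mul(-1, 47)) = Add(8, -47) = -39)
Mul(7, Function('r')(L, -106)) = Mul(7, 53) = 371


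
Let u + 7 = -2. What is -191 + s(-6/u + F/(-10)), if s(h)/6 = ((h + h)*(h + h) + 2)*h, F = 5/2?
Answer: -13267/72 ≈ -184.26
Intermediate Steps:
u = -9 (u = -7 - 2 = -9)
F = 5/2 (F = 5*(1/2) = 5/2 ≈ 2.5000)
s(h) = 6*h*(2 + 4*h**2) (s(h) = 6*(((h + h)*(h + h) + 2)*h) = 6*(((2*h)*(2*h) + 2)*h) = 6*((4*h**2 + 2)*h) = 6*((2 + 4*h**2)*h) = 6*(h*(2 + 4*h**2)) = 6*h*(2 + 4*h**2))
-191 + s(-6/u + F/(-10)) = -191 + (12*(-6/(-9) + (5/2)/(-10)) + 24*(-6/(-9) + (5/2)/(-10))**3) = -191 + (12*(-6*(-1/9) + (5/2)*(-1/10)) + 24*(-6*(-1/9) + (5/2)*(-1/10))**3) = -191 + (12*(2/3 - 1/4) + 24*(2/3 - 1/4)**3) = -191 + (12*(5/12) + 24*(5/12)**3) = -191 + (5 + 24*(125/1728)) = -191 + (5 + 125/72) = -191 + 485/72 = -13267/72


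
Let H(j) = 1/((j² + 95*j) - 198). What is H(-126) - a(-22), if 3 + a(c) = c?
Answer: 92701/3708 ≈ 25.000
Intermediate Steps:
a(c) = -3 + c
H(j) = 1/(-198 + j² + 95*j)
H(-126) - a(-22) = 1/(-198 + (-126)² + 95*(-126)) - (-3 - 22) = 1/(-198 + 15876 - 11970) - 1*(-25) = 1/3708 + 25 = 92701/3708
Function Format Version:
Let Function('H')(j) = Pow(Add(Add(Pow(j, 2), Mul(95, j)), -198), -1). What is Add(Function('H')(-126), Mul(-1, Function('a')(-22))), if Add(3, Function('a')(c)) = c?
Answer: Rational(92701, 3708) ≈ 25.000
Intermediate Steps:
Function('a')(c) = Add(-3, c)
Function('H')(j) = Pow(Add(-198, Pow(j, 2), Mul(95, j)), -1)
Add(Function('H')(-126), Mul(-1, Function('a')(-22))) = Add(Pow(Add(-198, Pow(-126, 2), Mul(95, -126)), -1), Mul(-1, Add(-3, -22))) = Add(Pow(Add(-198, 15876, -11970), -1), Mul(-1, -25)) = Add(Pow(3708, -1), 25) = Add(Rational(1, 3708), 25) = Rational(92701, 3708)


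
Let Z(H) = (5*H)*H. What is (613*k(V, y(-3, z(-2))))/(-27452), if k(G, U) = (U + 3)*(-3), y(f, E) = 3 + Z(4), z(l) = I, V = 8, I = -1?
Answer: 79077/13726 ≈ 5.7611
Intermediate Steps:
Z(H) = 5*H²
z(l) = -1
y(f, E) = 83 (y(f, E) = 3 + 5*4² = 3 + 5*16 = 3 + 80 = 83)
k(G, U) = -9 - 3*U (k(G, U) = (3 + U)*(-3) = -9 - 3*U)
(613*k(V, y(-3, z(-2))))/(-27452) = (613*(-9 - 3*83))/(-27452) = (613*(-9 - 249))*(-1/27452) = (613*(-258))*(-1/27452) = -158154*(-1/27452) = 79077/13726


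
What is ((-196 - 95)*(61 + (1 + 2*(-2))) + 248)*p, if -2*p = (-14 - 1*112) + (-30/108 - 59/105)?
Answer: -132888667/126 ≈ -1.0547e+6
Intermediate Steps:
p = 79909/1260 (p = -((-14 - 1*112) + (-30/108 - 59/105))/2 = -((-14 - 112) + (-30*1/108 - 59*1/105))/2 = -(-126 + (-5/18 - 59/105))/2 = -(-126 - 529/630)/2 = -½*(-79909/630) = 79909/1260 ≈ 63.420)
((-196 - 95)*(61 + (1 + 2*(-2))) + 248)*p = ((-196 - 95)*(61 + (1 + 2*(-2))) + 248)*(79909/1260) = (-291*(61 + (1 - 4)) + 248)*(79909/1260) = (-291*(61 - 3) + 248)*(79909/1260) = (-291*58 + 248)*(79909/1260) = (-16878 + 248)*(79909/1260) = -16630*79909/1260 = -132888667/126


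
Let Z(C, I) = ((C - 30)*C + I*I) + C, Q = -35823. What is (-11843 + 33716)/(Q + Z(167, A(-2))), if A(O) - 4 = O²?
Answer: -21873/12713 ≈ -1.7205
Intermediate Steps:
A(O) = 4 + O²
Z(C, I) = C + I² + C*(-30 + C) (Z(C, I) = ((-30 + C)*C + I²) + C = (C*(-30 + C) + I²) + C = (I² + C*(-30 + C)) + C = C + I² + C*(-30 + C))
(-11843 + 33716)/(Q + Z(167, A(-2))) = (-11843 + 33716)/(-35823 + (167² + (4 + (-2)²)² - 29*167)) = 21873/(-35823 + (27889 + (4 + 4)² - 4843)) = 21873/(-35823 + (27889 + 8² - 4843)) = 21873/(-35823 + (27889 + 64 - 4843)) = 21873/(-35823 + 23110) = 21873/(-12713) = 21873*(-1/12713) = -21873/12713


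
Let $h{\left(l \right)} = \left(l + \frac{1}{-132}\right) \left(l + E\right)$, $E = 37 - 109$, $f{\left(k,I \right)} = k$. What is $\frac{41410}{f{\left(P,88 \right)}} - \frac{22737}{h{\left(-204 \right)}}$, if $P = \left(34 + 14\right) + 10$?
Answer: $\frac{12816740632}{17961643} \approx 713.56$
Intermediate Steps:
$P = 58$ ($P = 48 + 10 = 58$)
$E = -72$
$h{\left(l \right)} = \left(-72 + l\right) \left(- \frac{1}{132} + l\right)$ ($h{\left(l \right)} = \left(l + \frac{1}{-132}\right) \left(l - 72\right) = \left(l - \frac{1}{132}\right) \left(-72 + l\right) = \left(- \frac{1}{132} + l\right) \left(-72 + l\right) = \left(-72 + l\right) \left(- \frac{1}{132} + l\right)$)
$\frac{41410}{f{\left(P,88 \right)}} - \frac{22737}{h{\left(-204 \right)}} = \frac{41410}{58} - \frac{22737}{\frac{6}{11} + \left(-204\right)^{2} - - \frac{161585}{11}} = 41410 \cdot \frac{1}{58} - \frac{22737}{\frac{6}{11} + 41616 + \frac{161585}{11}} = \frac{20705}{29} - \frac{22737}{\frac{619367}{11}} = \frac{20705}{29} - \frac{250107}{619367} = \frac{12816740632}{17961643}$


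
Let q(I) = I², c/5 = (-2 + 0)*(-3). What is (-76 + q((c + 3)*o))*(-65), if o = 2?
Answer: -278200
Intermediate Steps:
c = 30 (c = 5*((-2 + 0)*(-3)) = 5*(-2*(-3)) = 5*6 = 30)
(-76 + q((c + 3)*o))*(-65) = (-76 + ((30 + 3)*2)²)*(-65) = (-76 + (33*2)²)*(-65) = (-76 + 66²)*(-65) = (-76 + 4356)*(-65) = 4280*(-65) = -278200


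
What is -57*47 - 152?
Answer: -2831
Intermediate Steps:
-57*47 - 152 = -2679 - 152 = -2831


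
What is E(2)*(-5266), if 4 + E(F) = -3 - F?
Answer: 47394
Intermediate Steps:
E(F) = -7 - F (E(F) = -4 + (-3 - F) = -7 - F)
E(2)*(-5266) = (-7 - 1*2)*(-5266) = (-7 - 2)*(-5266) = -9*(-5266) = 47394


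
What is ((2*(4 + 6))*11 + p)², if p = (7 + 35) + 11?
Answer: 74529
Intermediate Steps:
p = 53 (p = 42 + 11 = 53)
((2*(4 + 6))*11 + p)² = ((2*(4 + 6))*11 + 53)² = ((2*10)*11 + 53)² = (20*11 + 53)² = (220 + 53)² = 273² = 74529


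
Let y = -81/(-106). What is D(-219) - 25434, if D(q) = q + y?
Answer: -2719137/106 ≈ -25652.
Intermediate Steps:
y = 81/106 (y = -81*(-1/106) = 81/106 ≈ 0.76415)
D(q) = 81/106 + q (D(q) = q + 81/106 = 81/106 + q)
D(-219) - 25434 = (81/106 - 219) - 25434 = -23133/106 - 25434 = -2719137/106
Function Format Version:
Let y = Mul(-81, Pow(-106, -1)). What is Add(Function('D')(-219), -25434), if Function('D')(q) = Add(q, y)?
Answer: Rational(-2719137, 106) ≈ -25652.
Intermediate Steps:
y = Rational(81, 106) (y = Mul(-81, Rational(-1, 106)) = Rational(81, 106) ≈ 0.76415)
Function('D')(q) = Add(Rational(81, 106), q) (Function('D')(q) = Add(q, Rational(81, 106)) = Add(Rational(81, 106), q))
Add(Function('D')(-219), -25434) = Add(Add(Rational(81, 106), -219), -25434) = Add(Rational(-23133, 106), -25434) = Rational(-2719137, 106)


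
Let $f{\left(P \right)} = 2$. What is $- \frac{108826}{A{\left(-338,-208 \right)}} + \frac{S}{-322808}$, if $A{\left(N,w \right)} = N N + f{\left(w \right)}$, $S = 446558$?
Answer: $- \frac{21536842169}{9219880692} \approx -2.3359$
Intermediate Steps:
$A{\left(N,w \right)} = 2 + N^{2}$ ($A{\left(N,w \right)} = N N + 2 = N^{2} + 2 = 2 + N^{2}$)
$- \frac{108826}{A{\left(-338,-208 \right)}} + \frac{S}{-322808} = - \frac{108826}{2 + \left(-338\right)^{2}} + \frac{446558}{-322808} = - \frac{108826}{2 + 114244} + 446558 \left(- \frac{1}{322808}\right) = - \frac{108826}{114246} - \frac{223279}{161404} = \left(-108826\right) \frac{1}{114246} - \frac{223279}{161404} = - \frac{54413}{57123} - \frac{223279}{161404} = - \frac{21536842169}{9219880692}$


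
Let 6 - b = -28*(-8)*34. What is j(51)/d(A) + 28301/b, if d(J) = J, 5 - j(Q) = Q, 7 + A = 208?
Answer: -6038561/1529610 ≈ -3.9478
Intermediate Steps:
A = 201 (A = -7 + 208 = 201)
j(Q) = 5 - Q
b = -7610 (b = 6 - (-28*(-8))*34 = 6 - 224*34 = 6 - 1*7616 = 6 - 7616 = -7610)
j(51)/d(A) + 28301/b = (5 - 1*51)/201 + 28301/(-7610) = (5 - 51)*(1/201) + 28301*(-1/7610) = -46*1/201 - 28301/7610 = -46/201 - 28301/7610 = -6038561/1529610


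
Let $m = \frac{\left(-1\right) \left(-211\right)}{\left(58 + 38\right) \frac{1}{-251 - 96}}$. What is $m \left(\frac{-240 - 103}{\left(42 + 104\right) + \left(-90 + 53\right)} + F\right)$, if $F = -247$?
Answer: $\frac{998167361}{5232} \approx 1.9078 \cdot 10^{5}$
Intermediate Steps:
$m = - \frac{73217}{96}$ ($m = \frac{211}{96 \frac{1}{-347}} = \frac{211}{96 \left(- \frac{1}{347}\right)} = \frac{211}{- \frac{96}{347}} = 211 \left(- \frac{347}{96}\right) = - \frac{73217}{96} \approx -762.68$)
$m \left(\frac{-240 - 103}{\left(42 + 104\right) + \left(-90 + 53\right)} + F\right) = - \frac{73217 \left(\frac{-240 - 103}{\left(42 + 104\right) + \left(-90 + 53\right)} - 247\right)}{96} = - \frac{73217 \left(- \frac{343}{146 - 37} - 247\right)}{96} = - \frac{73217 \left(- \frac{343}{109} - 247\right)}{96} = \left(- \frac{73217}{96}\right) \left(- \frac{27266}{109}\right) = \frac{998167361}{5232}$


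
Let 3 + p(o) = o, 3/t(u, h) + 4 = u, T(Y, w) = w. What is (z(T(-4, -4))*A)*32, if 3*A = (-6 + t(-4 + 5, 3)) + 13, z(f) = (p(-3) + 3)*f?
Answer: 768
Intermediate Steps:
t(u, h) = 3/(-4 + u)
p(o) = -3 + o
z(f) = -3*f (z(f) = ((-3 - 3) + 3)*f = (-6 + 3)*f = -3*f)
A = 2 (A = ((-6 + 3/(-4 + (-4 + 5))) + 13)/3 = ((-6 + 3/(-4 + 1)) + 13)/3 = ((-6 + 3/(-3)) + 13)/3 = ((-6 + 3*(-⅓)) + 13)/3 = ((-6 - 1) + 13)/3 = (-7 + 13)/3 = (⅓)*6 = 2)
(z(T(-4, -4))*A)*32 = (-3*(-4)*2)*32 = (12*2)*32 = 24*32 = 768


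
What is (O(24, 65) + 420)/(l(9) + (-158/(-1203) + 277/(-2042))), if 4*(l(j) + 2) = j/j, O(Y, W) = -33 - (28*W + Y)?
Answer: 7158316764/8619031 ≈ 830.52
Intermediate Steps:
O(Y, W) = -33 - Y - 28*W (O(Y, W) = -33 - (Y + 28*W) = -33 + (-Y - 28*W) = -33 - Y - 28*W)
l(j) = -7/4 (l(j) = -2 + (j/j)/4 = -2 + (¼)*1 = -2 + ¼ = -7/4)
(O(24, 65) + 420)/(l(9) + (-158/(-1203) + 277/(-2042))) = ((-33 - 1*24 - 28*65) + 420)/(-7/4 + (-158/(-1203) + 277/(-2042))) = ((-33 - 24 - 1820) + 420)/(-7/4 + (-158*(-1/1203) + 277*(-1/2042))) = (-1877 + 420)/(-7/4 + (158/1203 - 277/2042)) = -1457/(-7/4 - 10595/2456526) = -1457/(-8619031/4913052) = -1457*(-4913052/8619031) = 7158316764/8619031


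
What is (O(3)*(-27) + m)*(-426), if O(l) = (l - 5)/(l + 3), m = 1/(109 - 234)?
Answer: -478824/125 ≈ -3830.6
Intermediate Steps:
m = -1/125 (m = 1/(-125) = -1/125 ≈ -0.0080000)
O(l) = (-5 + l)/(3 + l)
(O(3)*(-27) + m)*(-426) = (((-5 + 3)/(3 + 3))*(-27) - 1/125)*(-426) = ((-2/6)*(-27) - 1/125)*(-426) = (((⅙)*(-2))*(-27) - 1/125)*(-426) = (-⅓*(-27) - 1/125)*(-426) = (9 - 1/125)*(-426) = (1124/125)*(-426) = -478824/125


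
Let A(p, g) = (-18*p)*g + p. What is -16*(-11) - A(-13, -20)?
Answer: 4869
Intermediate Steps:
A(p, g) = p - 18*g*p (A(p, g) = -18*g*p + p = p - 18*g*p)
-16*(-11) - A(-13, -20) = -16*(-11) - (-13)*(1 - 18*(-20)) = 176 - (-13)*(1 + 360) = 176 - (-13)*361 = 176 - 1*(-4693) = 176 + 4693 = 4869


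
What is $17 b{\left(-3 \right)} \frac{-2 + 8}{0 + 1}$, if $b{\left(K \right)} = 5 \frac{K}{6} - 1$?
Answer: $-357$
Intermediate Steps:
$b{\left(K \right)} = -1 + \frac{5 K}{6}$ ($b{\left(K \right)} = 5 K \frac{1}{6} - 1 = 5 \frac{K}{6} - 1 = \frac{5 K}{6} - 1 = -1 + \frac{5 K}{6}$)
$17 b{\left(-3 \right)} \frac{-2 + 8}{0 + 1} = 17 \left(-1 + \frac{5}{6} \left(-3\right)\right) \frac{-2 + 8}{0 + 1} = 17 \left(-1 - \frac{5}{2}\right) \frac{6}{1} = 17 \left(- \frac{7}{2}\right) 6 \cdot 1 = \left(- \frac{119}{2}\right) 6 = -357$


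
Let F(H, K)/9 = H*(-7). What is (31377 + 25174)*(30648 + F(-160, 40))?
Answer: 2303209128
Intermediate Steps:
F(H, K) = -63*H (F(H, K) = 9*(H*(-7)) = 9*(-7*H) = -63*H)
(31377 + 25174)*(30648 + F(-160, 40)) = (31377 + 25174)*(30648 - 63*(-160)) = 56551*(30648 + 10080) = 56551*40728 = 2303209128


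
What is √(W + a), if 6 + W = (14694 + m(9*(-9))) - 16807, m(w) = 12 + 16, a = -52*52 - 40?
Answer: I*√4835 ≈ 69.534*I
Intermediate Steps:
a = -2744 (a = -2704 - 40 = -2744)
m(w) = 28
W = -2091 (W = -6 + ((14694 + 28) - 16807) = -6 + (14722 - 16807) = -6 - 2085 = -2091)
√(W + a) = √(-2091 - 2744) = √(-4835) = I*√4835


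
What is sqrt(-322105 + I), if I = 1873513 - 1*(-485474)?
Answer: sqrt(2036882) ≈ 1427.2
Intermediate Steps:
I = 2358987 (I = 1873513 + 485474 = 2358987)
sqrt(-322105 + I) = sqrt(-322105 + 2358987) = sqrt(2036882)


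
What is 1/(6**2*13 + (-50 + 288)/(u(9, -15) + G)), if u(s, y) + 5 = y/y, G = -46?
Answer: 25/11581 ≈ 0.0021587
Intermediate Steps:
u(s, y) = -4 (u(s, y) = -5 + y/y = -5 + 1 = -4)
1/(6**2*13 + (-50 + 288)/(u(9, -15) + G)) = 1/(6**2*13 + (-50 + 288)/(-4 - 46)) = 1/(36*13 + 238/(-50)) = 1/(468 + 238*(-1/50)) = 1/(468 - 119/25) = 1/(11581/25) = 25/11581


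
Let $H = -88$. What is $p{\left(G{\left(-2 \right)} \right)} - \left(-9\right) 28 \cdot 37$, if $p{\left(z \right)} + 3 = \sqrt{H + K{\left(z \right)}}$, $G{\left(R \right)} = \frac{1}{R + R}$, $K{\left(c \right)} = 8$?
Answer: $9321 + 4 i \sqrt{5} \approx 9321.0 + 8.9443 i$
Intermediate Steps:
$G{\left(R \right)} = \frac{1}{2 R}$
$p{\left(z \right)} = -3 + 4 i \sqrt{5}$ ($p{\left(z \right)} = -3 + \sqrt{-88 + 8} = -3 + \sqrt{-80} = -3 + 4 i \sqrt{5}$)
$p{\left(G{\left(-2 \right)} \right)} - \left(-9\right) 28 \cdot 37 = \left(-3 + 4 i \sqrt{5}\right) - \left(-9\right) 28 \cdot 37 = \left(-3 + 4 i \sqrt{5}\right) - \left(-252\right) 37 = \left(-3 + 4 i \sqrt{5}\right) - -9324 = \left(-3 + 4 i \sqrt{5}\right) + 9324 = 9321 + 4 i \sqrt{5}$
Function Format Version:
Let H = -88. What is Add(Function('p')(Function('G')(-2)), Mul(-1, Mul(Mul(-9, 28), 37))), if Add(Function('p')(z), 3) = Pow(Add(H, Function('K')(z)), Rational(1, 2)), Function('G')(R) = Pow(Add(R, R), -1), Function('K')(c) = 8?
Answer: Add(9321, Mul(4, I, Pow(5, Rational(1, 2)))) ≈ Add(9321.0, Mul(8.9443, I))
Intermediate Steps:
Function('G')(R) = Mul(Rational(1, 2), Pow(R, -1)) (Function('G')(R) = Pow(Mul(2, R), -1) = Mul(Rational(1, 2), Pow(R, -1)))
Function('p')(z) = Add(-3, Mul(4, I, Pow(5, Rational(1, 2)))) (Function('p')(z) = Add(-3, Pow(Add(-88, 8), Rational(1, 2))) = Add(-3, Pow(-80, Rational(1, 2))) = Add(-3, Mul(4, I, Pow(5, Rational(1, 2)))))
Add(Function('p')(Function('G')(-2)), Mul(-1, Mul(Mul(-9, 28), 37))) = Add(Add(-3, Mul(4, I, Pow(5, Rational(1, 2)))), Mul(-1, Mul(Mul(-9, 28), 37))) = Add(Add(-3, Mul(4, I, Pow(5, Rational(1, 2)))), Mul(-1, Mul(-252, 37))) = Add(Add(-3, Mul(4, I, Pow(5, Rational(1, 2)))), Mul(-1, -9324)) = Add(Add(-3, Mul(4, I, Pow(5, Rational(1, 2)))), 9324) = Add(9321, Mul(4, I, Pow(5, Rational(1, 2))))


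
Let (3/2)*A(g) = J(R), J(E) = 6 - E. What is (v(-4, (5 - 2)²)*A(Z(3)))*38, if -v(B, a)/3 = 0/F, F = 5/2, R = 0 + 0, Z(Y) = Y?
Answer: 0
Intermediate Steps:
R = 0
F = 5/2 (F = 5*(½) = 5/2 ≈ 2.5000)
v(B, a) = 0 (v(B, a) = -0/5/2 = -0*2/5 = -3*0 = 0)
A(g) = 4 (A(g) = 2*(6 - 1*0)/3 = 2*(6 + 0)/3 = (⅔)*6 = 4)
(v(-4, (5 - 2)²)*A(Z(3)))*38 = (0*4)*38 = 0*38 = 0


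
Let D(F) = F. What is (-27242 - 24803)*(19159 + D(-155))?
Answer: -989063180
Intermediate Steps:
(-27242 - 24803)*(19159 + D(-155)) = (-27242 - 24803)*(19159 - 155) = -52045*19004 = -989063180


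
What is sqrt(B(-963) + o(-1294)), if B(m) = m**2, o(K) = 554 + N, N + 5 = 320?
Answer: sqrt(928238) ≈ 963.45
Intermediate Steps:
N = 315 (N = -5 + 320 = 315)
o(K) = 869 (o(K) = 554 + 315 = 869)
sqrt(B(-963) + o(-1294)) = sqrt((-963)**2 + 869) = sqrt(927369 + 869) = sqrt(928238)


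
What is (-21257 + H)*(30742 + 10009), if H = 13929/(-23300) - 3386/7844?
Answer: -39581731651501569/45691300 ≈ -8.6629e+8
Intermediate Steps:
H = -47038219/45691300 (H = 13929*(-1/23300) - 3386*1/7844 = -13929/23300 - 1693/3922 = -47038219/45691300 ≈ -1.0295)
(-21257 + H)*(30742 + 10009) = (-21257 - 47038219/45691300)*(30742 + 10009) = -971307002319/45691300*40751 = -39581731651501569/45691300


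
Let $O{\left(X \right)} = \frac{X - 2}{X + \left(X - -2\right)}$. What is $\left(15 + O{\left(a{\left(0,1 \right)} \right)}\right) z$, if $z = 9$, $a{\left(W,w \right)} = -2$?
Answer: $153$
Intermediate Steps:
$O{\left(X \right)} = \frac{-2 + X}{2 + 2 X}$ ($O{\left(X \right)} = \frac{-2 + X}{X + \left(X + 2\right)} = \frac{-2 + X}{X + \left(2 + X\right)} = \frac{-2 + X}{2 + 2 X}$)
$\left(15 + O{\left(a{\left(0,1 \right)} \right)}\right) z = \left(15 + \frac{-2 - 2}{2 \left(1 - 2\right)}\right) 9 = \left(15 + \frac{1}{2} \frac{1}{-1} \left(-4\right)\right) 9 = \left(15 + \frac{1}{2} \left(-1\right) \left(-4\right)\right) 9 = \left(15 + 2\right) 9 = 17 \cdot 9 = 153$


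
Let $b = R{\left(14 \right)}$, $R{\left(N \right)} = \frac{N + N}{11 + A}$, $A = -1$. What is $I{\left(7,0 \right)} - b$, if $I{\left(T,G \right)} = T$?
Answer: $\frac{21}{5} \approx 4.2$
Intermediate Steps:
$R{\left(N \right)} = \frac{N}{5}$ ($R{\left(N \right)} = \frac{N + N}{11 - 1} = \frac{2 N}{10} = 2 N \frac{1}{10} = \frac{N}{5}$)
$b = \frac{14}{5}$ ($b = \frac{1}{5} \cdot 14 = \frac{14}{5} \approx 2.8$)
$I{\left(7,0 \right)} - b = 7 - \frac{14}{5} = \frac{21}{5}$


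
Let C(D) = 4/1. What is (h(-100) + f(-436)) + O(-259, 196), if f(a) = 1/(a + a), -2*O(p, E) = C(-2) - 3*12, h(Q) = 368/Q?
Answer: 268551/21800 ≈ 12.319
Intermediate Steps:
C(D) = 4 (C(D) = 4*1 = 4)
O(p, E) = 16 (O(p, E) = -(4 - 3*12)/2 = -(4 - 36)/2 = -1/2*(-32) = 16)
f(a) = 1/(2*a)
(h(-100) + f(-436)) + O(-259, 196) = (368/(-100) + (1/2)/(-436)) + 16 = (368*(-1/100) + (1/2)*(-1/436)) + 16 = (-92/25 - 1/872) + 16 = -80249/21800 + 16 = 268551/21800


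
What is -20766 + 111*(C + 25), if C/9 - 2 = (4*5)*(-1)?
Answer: -35973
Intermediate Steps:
C = -162 (C = 18 + 9*((4*5)*(-1)) = 18 + 9*(20*(-1)) = 18 + 9*(-20) = 18 - 180 = -162)
-20766 + 111*(C + 25) = -20766 + 111*(-162 + 25) = -20766 + 111*(-137) = -20766 - 15207 = -35973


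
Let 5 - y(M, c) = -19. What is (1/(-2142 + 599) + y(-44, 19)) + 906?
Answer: 1434989/1543 ≈ 930.00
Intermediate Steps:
y(M, c) = 24 (y(M, c) = 5 - 1*(-19) = 5 + 19 = 24)
(1/(-2142 + 599) + y(-44, 19)) + 906 = (1/(-2142 + 599) + 24) + 906 = (1/(-1543) + 24) + 906 = (-1/1543 + 24) + 906 = 37031/1543 + 906 = 1434989/1543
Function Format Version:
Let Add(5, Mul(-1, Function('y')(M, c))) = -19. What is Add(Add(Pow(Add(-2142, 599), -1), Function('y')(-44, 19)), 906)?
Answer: Rational(1434989, 1543) ≈ 930.00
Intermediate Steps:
Function('y')(M, c) = 24 (Function('y')(M, c) = Add(5, Mul(-1, -19)) = Add(5, 19) = 24)
Add(Add(Pow(Add(-2142, 599), -1), Function('y')(-44, 19)), 906) = Add(Add(Pow(Add(-2142, 599), -1), 24), 906) = Add(Add(Pow(-1543, -1), 24), 906) = Add(Add(Rational(-1, 1543), 24), 906) = Add(Rational(37031, 1543), 906) = Rational(1434989, 1543)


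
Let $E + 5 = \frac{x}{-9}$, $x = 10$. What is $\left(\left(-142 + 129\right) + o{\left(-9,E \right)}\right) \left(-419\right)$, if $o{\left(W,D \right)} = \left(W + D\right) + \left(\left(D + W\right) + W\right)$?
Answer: $\frac{196930}{9} \approx 21881.0$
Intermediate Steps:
$E = - \frac{55}{9}$ ($E = -5 + \frac{10}{-9} = -5 + 10 \left(- \frac{1}{9}\right) = -5 - \frac{10}{9} = - \frac{55}{9} \approx -6.1111$)
$o{\left(W,D \right)} = 2 D + 3 W$ ($o{\left(W,D \right)} = \left(D + W\right) + \left(D + 2 W\right) = 2 D + 3 W$)
$\left(\left(-142 + 129\right) + o{\left(-9,E \right)}\right) \left(-419\right) = \left(\left(-142 + 129\right) + \left(2 \left(- \frac{55}{9}\right) + 3 \left(-9\right)\right)\right) \left(-419\right) = \left(-13 - \frac{353}{9}\right) \left(-419\right) = \left(- \frac{470}{9}\right) \left(-419\right) = \frac{196930}{9}$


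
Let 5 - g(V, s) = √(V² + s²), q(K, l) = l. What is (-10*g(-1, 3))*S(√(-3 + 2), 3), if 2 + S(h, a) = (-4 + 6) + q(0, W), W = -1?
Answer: 50 - 10*√10 ≈ 18.377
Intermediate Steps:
S(h, a) = -1 (S(h, a) = -2 + ((-4 + 6) - 1) = -2 + (2 - 1) = -2 + 1 = -1)
g(V, s) = 5 - √(V² + s²)
(-10*g(-1, 3))*S(√(-3 + 2), 3) = -10*(5 - √((-1)² + 3²))*(-1) = -10*(5 - √(1 + 9))*(-1) = -10*(5 - √10)*(-1) = (-50 + 10*√10)*(-1) = 50 - 10*√10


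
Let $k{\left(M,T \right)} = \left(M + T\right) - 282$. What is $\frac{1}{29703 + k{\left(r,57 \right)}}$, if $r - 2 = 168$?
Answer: $\frac{1}{29648} \approx 3.3729 \cdot 10^{-5}$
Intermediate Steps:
$r = 170$ ($r = 2 + 168 = 170$)
$k{\left(M,T \right)} = -282 + M + T$
$\frac{1}{29703 + k{\left(r,57 \right)}} = \frac{1}{29703 + \left(-282 + 170 + 57\right)} = \frac{1}{29703 - 55} = \frac{1}{29648}$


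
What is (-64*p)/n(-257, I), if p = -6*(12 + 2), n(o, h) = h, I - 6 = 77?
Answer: 5376/83 ≈ 64.771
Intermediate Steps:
I = 83 (I = 6 + 77 = 83)
p = -84 (p = -6*14 = -84)
(-64*p)/n(-257, I) = -64*(-84)/83 = 5376*(1/83) = 5376/83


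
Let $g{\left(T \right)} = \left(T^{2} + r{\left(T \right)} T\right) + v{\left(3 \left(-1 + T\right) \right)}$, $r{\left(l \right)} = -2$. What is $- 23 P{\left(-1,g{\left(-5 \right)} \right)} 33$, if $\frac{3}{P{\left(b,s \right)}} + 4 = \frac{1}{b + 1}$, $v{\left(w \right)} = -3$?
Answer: $0$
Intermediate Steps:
$g{\left(T \right)} = -3 + T^{2} - 2 T$ ($g{\left(T \right)} = \left(T^{2} - 2 T\right) - 3 = -3 + T^{2} - 2 T$)
$P{\left(b,s \right)} = \frac{3}{-4 + \frac{1}{1 + b}}$ ($P{\left(b,s \right)} = \frac{3}{-4 + \frac{1}{b + 1}} = \frac{3}{-4 + \frac{1}{1 + b}}$)
$- 23 P{\left(-1,g{\left(-5 \right)} \right)} 33 = - 23 \frac{3 \left(-1 - -1\right)}{3 + 4 \left(-1\right)} 33 = - 23 \frac{3 \left(-1 + 1\right)}{3 - 4} \cdot 33 = - 23 \cdot 3 \frac{1}{-1} \cdot 0 \cdot 33 = - 23 \cdot 3 \left(-1\right) 0 \cdot 33 = \left(-23\right) 0 \cdot 33 = 0 \cdot 33 = 0$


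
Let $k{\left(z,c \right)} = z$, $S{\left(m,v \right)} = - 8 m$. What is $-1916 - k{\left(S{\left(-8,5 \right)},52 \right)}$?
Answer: $-1980$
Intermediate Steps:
$-1916 - k{\left(S{\left(-8,5 \right)},52 \right)} = -1916 - \left(-8\right) \left(-8\right) = -1916 - 64 = -1980$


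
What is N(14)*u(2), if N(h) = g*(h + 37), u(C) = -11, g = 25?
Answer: -14025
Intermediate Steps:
N(h) = 925 + 25*h (N(h) = 25*(h + 37) = 25*(37 + h) = 925 + 25*h)
N(14)*u(2) = (925 + 25*14)*(-11) = (925 + 350)*(-11) = 1275*(-11) = -14025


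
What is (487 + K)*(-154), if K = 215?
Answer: -108108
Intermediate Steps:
(487 + K)*(-154) = (487 + 215)*(-154) = 702*(-154) = -108108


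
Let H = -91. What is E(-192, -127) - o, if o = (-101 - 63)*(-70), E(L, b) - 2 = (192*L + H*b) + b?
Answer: -36912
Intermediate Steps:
E(L, b) = 2 - 90*b + 192*L (E(L, b) = 2 + ((192*L - 91*b) + b) = 2 + ((-91*b + 192*L) + b) = 2 + (-90*b + 192*L) = 2 - 90*b + 192*L)
o = 11480 (o = -164*(-70) = 11480)
E(-192, -127) - o = (2 - 90*(-127) + 192*(-192)) - 1*11480 = (2 + 11430 - 36864) - 11480 = -25432 - 11480 = -36912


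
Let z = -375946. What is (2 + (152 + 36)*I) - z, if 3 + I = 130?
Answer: 399824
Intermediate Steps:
I = 127 (I = -3 + 130 = 127)
(2 + (152 + 36)*I) - z = (2 + (152 + 36)*127) - 1*(-375946) = (2 + 188*127) + 375946 = (2 + 23876) + 375946 = 23878 + 375946 = 399824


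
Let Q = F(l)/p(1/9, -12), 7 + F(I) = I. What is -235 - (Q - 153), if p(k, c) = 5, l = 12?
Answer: -83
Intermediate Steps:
F(I) = -7 + I
Q = 1 (Q = (-7 + 12)/5 = 5*(⅕) = 1)
-235 - (Q - 153) = -235 - (1 - 153) = -235 - 1*(-152) = -235 + 152 = -83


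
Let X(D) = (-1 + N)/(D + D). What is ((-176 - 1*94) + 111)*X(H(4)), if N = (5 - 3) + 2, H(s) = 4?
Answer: -477/8 ≈ -59.625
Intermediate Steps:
N = 4 (N = 2 + 2 = 4)
X(D) = 3/(2*D) (X(D) = (-1 + 4)/(D + D) = 3/((2*D)) = 3*(1/(2*D)) = 3/(2*D))
((-176 - 1*94) + 111)*X(H(4)) = ((-176 - 1*94) + 111)*((3/2)/4) = ((-176 - 94) + 111)*((3/2)*(¼)) = (-270 + 111)*(3/8) = -159*3/8 = -477/8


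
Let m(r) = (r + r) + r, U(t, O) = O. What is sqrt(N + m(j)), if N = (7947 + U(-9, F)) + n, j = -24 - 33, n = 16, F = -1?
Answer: 7*sqrt(159) ≈ 88.267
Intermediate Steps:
j = -57
N = 7962 (N = (7947 - 1) + 16 = 7946 + 16 = 7962)
m(r) = 3*r (m(r) = 2*r + r = 3*r)
sqrt(N + m(j)) = sqrt(7962 + 3*(-57)) = sqrt(7962 - 171) = sqrt(7791) = 7*sqrt(159)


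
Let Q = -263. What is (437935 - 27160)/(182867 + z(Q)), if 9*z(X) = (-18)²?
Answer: 410775/182903 ≈ 2.2459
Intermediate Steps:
z(X) = 36 (z(X) = (⅑)*(-18)² = (⅑)*324 = 36)
(437935 - 27160)/(182867 + z(Q)) = (437935 - 27160)/(182867 + 36) = 410775/182903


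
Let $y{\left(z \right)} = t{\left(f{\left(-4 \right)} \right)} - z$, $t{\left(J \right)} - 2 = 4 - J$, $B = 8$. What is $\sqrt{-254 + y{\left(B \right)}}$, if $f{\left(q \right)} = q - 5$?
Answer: $i \sqrt{247} \approx 15.716 i$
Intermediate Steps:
$f{\left(q \right)} = -5 + q$
$t{\left(J \right)} = 6 - J$ ($t{\left(J \right)} = 2 - \left(-4 + J\right) = 6 - J$)
$y{\left(z \right)} = 15 - z$ ($y{\left(z \right)} = \left(6 - \left(-5 - 4\right)\right) - z = \left(6 - -9\right) - z = \left(6 + 9\right) - z = 15 - z$)
$\sqrt{-254 + y{\left(B \right)}} = \sqrt{-254 + \left(15 - 8\right)} = \sqrt{-254 + 7} = \sqrt{-247} = i \sqrt{247}$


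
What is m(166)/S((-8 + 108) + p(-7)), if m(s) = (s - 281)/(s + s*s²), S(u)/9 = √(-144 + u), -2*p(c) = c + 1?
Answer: 115*I*√41/1687976478 ≈ 4.3624e-7*I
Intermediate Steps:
p(c) = -½ - c/2 (p(c) = -(c + 1)/2 = -(1 + c)/2 = -½ - c/2)
S(u) = 9*√(-144 + u)
m(s) = (-281 + s)/(s + s³)
m(166)/S((-8 + 108) + p(-7)) = ((-281 + 166)/(166 + 166³))/((9*√(-144 + ((-8 + 108) + (-½ - ½*(-7)))))) = (-115/(166 + 4574296))/((9*√(-144 + (100 + (-½ + 7/2))))) = (-115/4574462)/((9*√(-144 + (100 + 3)))) = ((1/4574462)*(-115))/((9*√(-144 + 103))) = -115*(-I*√41/369)/4574462 = -(-115)*I*√41/1687976478 = 115*I*√41/1687976478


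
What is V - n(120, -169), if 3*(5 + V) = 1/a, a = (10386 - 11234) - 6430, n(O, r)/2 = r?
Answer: 7270721/21834 ≈ 333.00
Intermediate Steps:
n(O, r) = 2*r
a = -7278 (a = -848 - 6430 = -7278)
V = -109171/21834 (V = -5 + (⅓)/(-7278) = -5 + (⅓)*(-1/7278) = -5 - 1/21834 = -109171/21834 ≈ -5.0000)
V - n(120, -169) = -109171/21834 - 2*(-169) = -109171/21834 - 1*(-338) = -109171/21834 + 338 = 7270721/21834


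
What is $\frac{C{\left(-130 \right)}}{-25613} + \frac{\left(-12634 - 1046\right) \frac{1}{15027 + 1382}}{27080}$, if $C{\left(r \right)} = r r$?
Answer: $- \frac{187749051346}{284532076409} \approx -0.65985$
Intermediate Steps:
$C{\left(r \right)} = r^{2}$
$\frac{C{\left(-130 \right)}}{-25613} + \frac{\left(-12634 - 1046\right) \frac{1}{15027 + 1382}}{27080} = \frac{\left(-130\right)^{2}}{-25613} + \frac{\left(-12634 - 1046\right) \frac{1}{15027 + 1382}}{27080} = 16900 \left(- \frac{1}{25613}\right) + - \frac{13680}{16409} \cdot \frac{1}{27080} = - \frac{16900}{25613} + \left(-13680\right) \frac{1}{16409} \cdot \frac{1}{27080} = - \frac{16900}{25613} - \frac{342}{11108893} = - \frac{187749051346}{284532076409}$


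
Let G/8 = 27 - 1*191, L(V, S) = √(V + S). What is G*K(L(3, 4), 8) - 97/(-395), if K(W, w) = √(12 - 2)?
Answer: 97/395 - 1312*√10 ≈ -4148.7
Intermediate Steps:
L(V, S) = √(S + V)
K(W, w) = √10
G = -1312 (G = 8*(27 - 1*191) = 8*(27 - 191) = 8*(-164) = -1312)
G*K(L(3, 4), 8) - 97/(-395) = -1312*√10 - 97/(-395) = -1312*√10 - 97*(-1/395) = -1312*√10 + 97/395 = 97/395 - 1312*√10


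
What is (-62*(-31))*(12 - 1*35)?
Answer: -44206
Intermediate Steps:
(-62*(-31))*(12 - 1*35) = 1922*(12 - 35) = 1922*(-23) = -44206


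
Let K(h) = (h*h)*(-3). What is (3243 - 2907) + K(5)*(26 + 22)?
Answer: -3264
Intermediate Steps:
K(h) = -3*h**2 (K(h) = h**2*(-3) = -3*h**2)
(3243 - 2907) + K(5)*(26 + 22) = (3243 - 2907) + (-3*5**2)*(26 + 22) = 336 - 3*25*48 = 336 - 75*48 = 336 - 3600 = -3264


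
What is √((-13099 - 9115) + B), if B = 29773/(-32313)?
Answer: I*√23195265186315/32313 ≈ 149.05*I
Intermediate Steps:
B = -29773/32313 (B = 29773*(-1/32313) = -29773/32313 ≈ -0.92139)
√((-13099 - 9115) + B) = √((-13099 - 9115) - 29773/32313) = √(-22214 - 29773/32313) = √(-717830755/32313) = I*√23195265186315/32313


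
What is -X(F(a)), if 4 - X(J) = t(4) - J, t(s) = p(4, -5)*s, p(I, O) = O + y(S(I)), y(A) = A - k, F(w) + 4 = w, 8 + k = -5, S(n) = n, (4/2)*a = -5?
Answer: 101/2 ≈ 50.500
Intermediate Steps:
a = -5/2 (a = (½)*(-5) = -5/2 ≈ -2.5000)
k = -13 (k = -8 - 5 = -13)
F(w) = -4 + w
y(A) = 13 + A (y(A) = A - 1*(-13) = A + 13 = 13 + A)
p(I, O) = 13 + I + O (p(I, O) = O + (13 + I) = 13 + I + O)
t(s) = 12*s (t(s) = (13 + 4 - 5)*s = 12*s)
X(J) = -44 + J (X(J) = 4 - (12*4 - J) = 4 - (48 - J) = 4 + (-48 + J) = -44 + J)
-X(F(a)) = -(-44 + (-4 - 5/2)) = -(-44 - 13/2) = -1*(-101/2) = 101/2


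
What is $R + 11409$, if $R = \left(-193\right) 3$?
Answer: $10830$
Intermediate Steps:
$R = -579$
$R + 11409 = -579 + 11409 = 10830$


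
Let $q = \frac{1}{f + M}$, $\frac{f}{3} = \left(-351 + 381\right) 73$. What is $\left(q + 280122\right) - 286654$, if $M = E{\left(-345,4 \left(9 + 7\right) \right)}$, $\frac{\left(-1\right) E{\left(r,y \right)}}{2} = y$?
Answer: $- \frac{42079143}{6442} \approx -6532.0$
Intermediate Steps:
$E{\left(r,y \right)} = - 2 y$
$f = 6570$ ($f = 3 \left(-351 + 381\right) 73 = 3 \cdot 30 \cdot 73 = 3 \cdot 2190 = 6570$)
$M = -128$ ($M = - 2 \cdot 4 \left(9 + 7\right) = - 2 \cdot 4 \cdot 16 = \left(-2\right) 64 = -128$)
$q = \frac{1}{6442}$ ($q = \frac{1}{6570 - 128} = \frac{1}{6442} \approx 0.00015523$)
$\left(q + 280122\right) - 286654 = \left(\frac{1}{6442} + 280122\right) - 286654 = \frac{1804545925}{6442} - 286654 = - \frac{42079143}{6442}$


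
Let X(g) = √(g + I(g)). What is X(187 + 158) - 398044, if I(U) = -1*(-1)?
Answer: -398044 + √346 ≈ -3.9803e+5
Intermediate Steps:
I(U) = 1
X(g) = √(1 + g) (X(g) = √(g + 1) = √(1 + g))
X(187 + 158) - 398044 = √(1 + (187 + 158)) - 398044 = √(1 + 345) - 398044 = √346 - 398044 = -398044 + √346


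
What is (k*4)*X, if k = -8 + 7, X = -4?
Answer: 16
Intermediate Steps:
k = -1
(k*4)*X = -1*4*(-4) = -4*(-4) = 16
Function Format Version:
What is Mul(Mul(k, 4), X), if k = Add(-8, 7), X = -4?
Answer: 16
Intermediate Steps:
k = -1
Mul(Mul(k, 4), X) = Mul(Mul(-1, 4), -4) = Mul(-4, -4) = 16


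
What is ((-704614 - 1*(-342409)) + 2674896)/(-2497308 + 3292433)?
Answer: 2312691/795125 ≈ 2.9086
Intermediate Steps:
((-704614 - 1*(-342409)) + 2674896)/(-2497308 + 3292433) = ((-704614 + 342409) + 2674896)/795125 = (-362205 + 2674896)*(1/795125) = 2312691*(1/795125) = 2312691/795125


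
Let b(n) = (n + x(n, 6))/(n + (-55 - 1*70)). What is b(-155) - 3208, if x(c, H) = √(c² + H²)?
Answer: -179617/56 - √24061/280 ≈ -3208.0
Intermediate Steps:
x(c, H) = √(H² + c²)
b(n) = (n + √(36 + n²))/(-125 + n) (b(n) = (n + √(6² + n²))/(n + (-55 - 1*70)) = (n + √(36 + n²))/(n + (-55 - 70)) = (n + √(36 + n²))/(n - 125) = (n + √(36 + n²))/(-125 + n))
b(-155) - 3208 = (-155 + √(36 + (-155)²))/(-125 - 155) - 3208 = (-155 + √(36 + 24025))/(-280) - 3208 = -(-155 + √24061)/280 - 3208 = (31/56 - √24061/280) - 3208 = -179617/56 - √24061/280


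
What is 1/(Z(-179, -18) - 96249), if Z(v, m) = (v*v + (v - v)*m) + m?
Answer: -1/64226 ≈ -1.5570e-5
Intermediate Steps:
Z(v, m) = m + v² (Z(v, m) = (v² + 0*m) + m = (v² + 0) + m = v² + m = m + v²)
1/(Z(-179, -18) - 96249) = 1/((-18 + (-179)²) - 96249) = 1/((-18 + 32041) - 96249) = 1/(32023 - 96249) = 1/(-64226) = -1/64226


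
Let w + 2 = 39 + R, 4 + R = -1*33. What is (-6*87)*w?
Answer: 0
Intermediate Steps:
R = -37 (R = -4 - 1*33 = -4 - 33 = -37)
w = 0 (w = -2 + (39 - 37) = -2 + 2 = 0)
(-6*87)*w = -6*87*0 = -522*0 = 0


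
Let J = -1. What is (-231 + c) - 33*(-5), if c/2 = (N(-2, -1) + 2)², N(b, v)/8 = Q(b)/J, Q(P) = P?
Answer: 582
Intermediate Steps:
N(b, v) = -8*b (N(b, v) = 8*(b/(-1)) = 8*(b*(-1)) = 8*(-b) = -8*b)
c = 648 (c = 2*(-8*(-2) + 2)² = 2*(16 + 2)² = 2*18² = 2*324 = 648)
(-231 + c) - 33*(-5) = (-231 + 648) - 33*(-5) = 417 + 165 = 582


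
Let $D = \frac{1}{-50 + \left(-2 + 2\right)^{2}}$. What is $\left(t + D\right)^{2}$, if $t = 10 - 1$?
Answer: $\frac{201601}{2500} \approx 80.64$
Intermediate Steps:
$D = - \frac{1}{50}$ ($D = \frac{1}{-50 + 0^{2}} = \frac{1}{-50 + 0} = \frac{1}{-50} = - \frac{1}{50} \approx -0.02$)
$t = 9$
$\left(t + D\right)^{2} = \left(9 - \frac{1}{50}\right)^{2} = \left(\frac{449}{50}\right)^{2} = \frac{201601}{2500}$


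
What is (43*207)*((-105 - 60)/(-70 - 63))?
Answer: 1468665/133 ≈ 11043.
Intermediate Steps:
(43*207)*((-105 - 60)/(-70 - 63)) = 8901*(-165/(-133)) = 8901*(-165*(-1/133)) = 8901*(165/133) = 1468665/133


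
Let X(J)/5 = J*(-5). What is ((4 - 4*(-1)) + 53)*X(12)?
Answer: -18300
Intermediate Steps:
X(J) = -25*J (X(J) = 5*(J*(-5)) = 5*(-5*J) = -25*J)
((4 - 4*(-1)) + 53)*X(12) = ((4 - 4*(-1)) + 53)*(-25*12) = ((4 + 4) + 53)*(-300) = (8 + 53)*(-300) = 61*(-300) = -18300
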